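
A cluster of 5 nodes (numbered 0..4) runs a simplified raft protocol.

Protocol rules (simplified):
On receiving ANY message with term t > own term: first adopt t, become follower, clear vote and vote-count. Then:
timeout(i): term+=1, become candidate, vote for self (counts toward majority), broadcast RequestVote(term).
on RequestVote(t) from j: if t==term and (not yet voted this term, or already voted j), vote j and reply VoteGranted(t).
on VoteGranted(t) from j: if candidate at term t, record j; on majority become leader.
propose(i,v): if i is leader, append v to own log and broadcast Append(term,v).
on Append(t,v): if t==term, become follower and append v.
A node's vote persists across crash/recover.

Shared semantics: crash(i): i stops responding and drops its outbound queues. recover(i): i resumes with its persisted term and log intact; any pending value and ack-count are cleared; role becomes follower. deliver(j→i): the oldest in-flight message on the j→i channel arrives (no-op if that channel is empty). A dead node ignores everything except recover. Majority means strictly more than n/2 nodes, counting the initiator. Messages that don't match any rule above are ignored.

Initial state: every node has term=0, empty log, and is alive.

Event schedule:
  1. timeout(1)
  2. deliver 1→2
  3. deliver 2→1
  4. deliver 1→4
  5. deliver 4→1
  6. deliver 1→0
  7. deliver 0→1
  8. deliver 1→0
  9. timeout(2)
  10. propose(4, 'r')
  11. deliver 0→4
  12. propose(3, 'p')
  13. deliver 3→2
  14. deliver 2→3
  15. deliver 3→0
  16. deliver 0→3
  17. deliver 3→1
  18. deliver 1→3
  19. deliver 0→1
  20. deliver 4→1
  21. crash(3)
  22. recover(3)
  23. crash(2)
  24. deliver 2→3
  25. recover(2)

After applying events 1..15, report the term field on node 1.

1

step 1 timeout(1): 1={cand,t=1,log=-}
step 2 deliver 1→2: 2={foll,t=1,log=-}
step 3 deliver 2→1: —
step 4 deliver 1→4: 4={foll,t=1,log=-}
step 5 deliver 4→1: 1={lead,t=1,log=-}
step 6 deliver 1→0: 0={foll,t=1,log=-}
step 7 deliver 0→1: —
step 8 deliver 1→0: —
step 9 timeout(2): 2={cand,t=2,log=-}
step 10 propose(4,'r'): —
step 11 deliver 0→4: —
step 12 propose(3,'p'): —
step 13 deliver 3→2: —
step 14 deliver 2→3: 3={foll,t=2,log=-}
step 15 deliver 3→0: —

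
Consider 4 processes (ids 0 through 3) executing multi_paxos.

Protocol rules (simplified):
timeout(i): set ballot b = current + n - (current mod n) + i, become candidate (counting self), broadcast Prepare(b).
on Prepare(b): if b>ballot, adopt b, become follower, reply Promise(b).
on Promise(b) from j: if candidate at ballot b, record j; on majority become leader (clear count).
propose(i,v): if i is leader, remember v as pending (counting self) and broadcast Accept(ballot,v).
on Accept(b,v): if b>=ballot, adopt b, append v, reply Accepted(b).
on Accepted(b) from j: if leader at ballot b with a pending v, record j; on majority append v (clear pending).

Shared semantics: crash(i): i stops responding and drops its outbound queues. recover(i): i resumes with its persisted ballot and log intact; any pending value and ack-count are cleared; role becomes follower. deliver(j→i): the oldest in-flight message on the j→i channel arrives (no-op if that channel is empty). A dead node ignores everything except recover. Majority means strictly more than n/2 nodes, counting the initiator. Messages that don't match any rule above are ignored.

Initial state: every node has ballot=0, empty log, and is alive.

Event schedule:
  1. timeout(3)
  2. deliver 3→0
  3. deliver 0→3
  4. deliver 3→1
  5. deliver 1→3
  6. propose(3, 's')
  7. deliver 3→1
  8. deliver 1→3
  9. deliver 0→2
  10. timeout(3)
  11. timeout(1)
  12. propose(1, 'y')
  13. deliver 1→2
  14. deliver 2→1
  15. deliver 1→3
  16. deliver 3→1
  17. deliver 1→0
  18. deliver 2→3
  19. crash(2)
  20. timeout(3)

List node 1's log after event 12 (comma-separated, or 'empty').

s

[1] timeout(3) → N3(cand b7 [-])
[2] deliver 3→0 → N0(foll b7 [-])
[3] deliver 0→3 → ∅
[4] deliver 3→1 → N1(foll b7 [-])
[5] deliver 1→3 → N3(lead b7 [-])
[6] propose(3,'s') → ∅
[7] deliver 3→1 → N1(foll b7 [s])
[8] deliver 1→3 → ∅
[9] deliver 0→2 → ∅
[10] timeout(3) → N3(cand b11 [-])
[11] timeout(1) → N1(cand b9 [s])
[12] propose(1,'y') → ∅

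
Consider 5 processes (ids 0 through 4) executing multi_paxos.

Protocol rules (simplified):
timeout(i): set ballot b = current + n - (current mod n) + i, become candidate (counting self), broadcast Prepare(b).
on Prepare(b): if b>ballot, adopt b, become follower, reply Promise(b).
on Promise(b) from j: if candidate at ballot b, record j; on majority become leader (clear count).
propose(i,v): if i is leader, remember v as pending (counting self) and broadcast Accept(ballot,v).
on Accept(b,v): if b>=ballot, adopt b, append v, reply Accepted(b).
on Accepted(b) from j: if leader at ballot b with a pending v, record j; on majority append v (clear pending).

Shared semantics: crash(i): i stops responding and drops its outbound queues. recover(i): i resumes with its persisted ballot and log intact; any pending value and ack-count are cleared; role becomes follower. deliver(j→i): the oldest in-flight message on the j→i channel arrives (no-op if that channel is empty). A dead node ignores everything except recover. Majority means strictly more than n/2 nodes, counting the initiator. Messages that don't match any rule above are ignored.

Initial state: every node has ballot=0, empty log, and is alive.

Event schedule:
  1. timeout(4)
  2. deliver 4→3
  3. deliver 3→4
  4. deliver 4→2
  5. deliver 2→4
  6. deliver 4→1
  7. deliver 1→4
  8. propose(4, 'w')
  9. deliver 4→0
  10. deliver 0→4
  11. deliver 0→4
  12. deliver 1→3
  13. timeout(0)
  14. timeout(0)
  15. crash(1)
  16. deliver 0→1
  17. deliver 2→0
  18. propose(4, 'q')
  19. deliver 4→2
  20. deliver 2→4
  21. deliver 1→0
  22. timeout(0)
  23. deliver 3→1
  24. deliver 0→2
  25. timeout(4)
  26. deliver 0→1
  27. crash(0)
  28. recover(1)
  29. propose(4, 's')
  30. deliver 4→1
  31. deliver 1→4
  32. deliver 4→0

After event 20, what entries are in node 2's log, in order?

w

1. timeout(4):  <4:cand b9 ->
2. deliver 4→3:  <3:foll b9 ->
3. deliver 3→4:  nop
4. deliver 4→2:  <2:foll b9 ->
5. deliver 2→4:  <4:lead b9 ->
6. deliver 4→1:  <1:foll b9 ->
7. deliver 1→4:  nop
8. propose(4,'w'):  nop
9. deliver 4→0:  <0:foll b9 ->
10. deliver 0→4:  nop
11. deliver 0→4:  nop
12. deliver 1→3:  nop
13. timeout(0):  <0:cand b10 ->
14. timeout(0):  <0:cand b15 ->
15. crash(1):  <1:✗foll b9 ->
16. deliver 0→1:  nop
17. deliver 2→0:  nop
18. propose(4,'q'):  nop
19. deliver 4→2:  <2:foll b9 w>
20. deliver 2→4:  nop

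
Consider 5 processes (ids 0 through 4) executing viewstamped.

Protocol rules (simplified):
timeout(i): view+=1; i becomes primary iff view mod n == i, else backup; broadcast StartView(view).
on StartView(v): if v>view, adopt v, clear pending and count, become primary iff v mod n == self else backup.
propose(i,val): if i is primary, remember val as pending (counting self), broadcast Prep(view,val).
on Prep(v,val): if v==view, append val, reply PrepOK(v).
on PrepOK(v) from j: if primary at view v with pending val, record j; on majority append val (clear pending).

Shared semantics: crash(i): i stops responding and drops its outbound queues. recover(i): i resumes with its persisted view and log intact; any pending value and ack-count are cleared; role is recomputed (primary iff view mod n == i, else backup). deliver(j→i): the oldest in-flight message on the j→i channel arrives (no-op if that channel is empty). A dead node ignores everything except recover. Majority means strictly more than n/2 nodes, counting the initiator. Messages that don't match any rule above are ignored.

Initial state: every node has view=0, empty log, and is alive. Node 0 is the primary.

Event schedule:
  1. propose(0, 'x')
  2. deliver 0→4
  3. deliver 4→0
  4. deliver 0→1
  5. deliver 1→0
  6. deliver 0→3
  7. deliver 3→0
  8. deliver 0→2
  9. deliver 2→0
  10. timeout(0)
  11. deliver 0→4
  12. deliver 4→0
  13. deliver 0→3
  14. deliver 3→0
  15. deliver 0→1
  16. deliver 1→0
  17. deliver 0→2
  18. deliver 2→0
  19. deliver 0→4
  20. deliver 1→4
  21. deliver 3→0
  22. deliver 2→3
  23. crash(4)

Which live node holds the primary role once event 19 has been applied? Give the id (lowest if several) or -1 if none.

1

after 1 — propose(0,'x'): ·
after 2 — deliver 0→4: n4:back/v0/[x]
after 3 — deliver 4→0: ·
after 4 — deliver 0→1: n1:back/v0/[x]
after 5 — deliver 1→0: n0:prim/v0/[x]
after 6 — deliver 0→3: n3:back/v0/[x]
after 7 — deliver 3→0: ·
after 8 — deliver 0→2: n2:back/v0/[x]
after 9 — deliver 2→0: ·
after 10 — timeout(0): n0:back/v1/[x]
after 11 — deliver 0→4: n4:back/v1/[x]
after 12 — deliver 4→0: ·
after 13 — deliver 0→3: n3:back/v1/[x]
after 14 — deliver 3→0: ·
after 15 — deliver 0→1: n1:prim/v1/[x]
after 16 — deliver 1→0: ·
after 17 — deliver 0→2: n2:back/v1/[x]
after 18 — deliver 2→0: ·
after 19 — deliver 0→4: ·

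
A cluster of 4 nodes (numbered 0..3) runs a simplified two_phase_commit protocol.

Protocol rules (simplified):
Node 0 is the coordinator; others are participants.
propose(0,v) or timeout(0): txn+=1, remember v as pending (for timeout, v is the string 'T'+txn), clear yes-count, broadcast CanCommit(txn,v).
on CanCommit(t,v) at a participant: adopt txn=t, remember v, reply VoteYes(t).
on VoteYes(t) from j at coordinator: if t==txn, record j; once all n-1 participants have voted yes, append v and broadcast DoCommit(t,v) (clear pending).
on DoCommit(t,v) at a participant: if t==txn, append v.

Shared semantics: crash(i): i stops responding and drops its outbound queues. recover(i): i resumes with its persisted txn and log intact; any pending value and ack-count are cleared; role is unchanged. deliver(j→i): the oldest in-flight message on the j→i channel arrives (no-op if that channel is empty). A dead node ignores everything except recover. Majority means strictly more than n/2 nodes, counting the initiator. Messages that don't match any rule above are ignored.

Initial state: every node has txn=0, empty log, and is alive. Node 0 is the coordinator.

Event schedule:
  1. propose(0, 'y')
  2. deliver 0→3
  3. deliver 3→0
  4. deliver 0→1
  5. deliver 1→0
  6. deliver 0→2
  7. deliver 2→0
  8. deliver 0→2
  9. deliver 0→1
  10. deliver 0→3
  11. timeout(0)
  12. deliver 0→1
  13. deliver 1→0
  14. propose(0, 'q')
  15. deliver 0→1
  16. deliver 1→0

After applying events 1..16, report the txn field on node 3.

1. propose(0,'y'):  <0:coor t1 ->
2. deliver 0→3:  <3:part t1 ->
3. deliver 3→0:  nop
4. deliver 0→1:  <1:part t1 ->
5. deliver 1→0:  nop
6. deliver 0→2:  <2:part t1 ->
7. deliver 2→0:  <0:coor t1 y>
8. deliver 0→2:  <2:part t1 y>
9. deliver 0→1:  <1:part t1 y>
10. deliver 0→3:  <3:part t1 y>
11. timeout(0):  <0:coor t2 y>
12. deliver 0→1:  <1:part t2 y>
13. deliver 1→0:  nop
14. propose(0,'q'):  <0:coor t3 y>
15. deliver 0→1:  <1:part t3 y>
16. deliver 1→0:  nop

1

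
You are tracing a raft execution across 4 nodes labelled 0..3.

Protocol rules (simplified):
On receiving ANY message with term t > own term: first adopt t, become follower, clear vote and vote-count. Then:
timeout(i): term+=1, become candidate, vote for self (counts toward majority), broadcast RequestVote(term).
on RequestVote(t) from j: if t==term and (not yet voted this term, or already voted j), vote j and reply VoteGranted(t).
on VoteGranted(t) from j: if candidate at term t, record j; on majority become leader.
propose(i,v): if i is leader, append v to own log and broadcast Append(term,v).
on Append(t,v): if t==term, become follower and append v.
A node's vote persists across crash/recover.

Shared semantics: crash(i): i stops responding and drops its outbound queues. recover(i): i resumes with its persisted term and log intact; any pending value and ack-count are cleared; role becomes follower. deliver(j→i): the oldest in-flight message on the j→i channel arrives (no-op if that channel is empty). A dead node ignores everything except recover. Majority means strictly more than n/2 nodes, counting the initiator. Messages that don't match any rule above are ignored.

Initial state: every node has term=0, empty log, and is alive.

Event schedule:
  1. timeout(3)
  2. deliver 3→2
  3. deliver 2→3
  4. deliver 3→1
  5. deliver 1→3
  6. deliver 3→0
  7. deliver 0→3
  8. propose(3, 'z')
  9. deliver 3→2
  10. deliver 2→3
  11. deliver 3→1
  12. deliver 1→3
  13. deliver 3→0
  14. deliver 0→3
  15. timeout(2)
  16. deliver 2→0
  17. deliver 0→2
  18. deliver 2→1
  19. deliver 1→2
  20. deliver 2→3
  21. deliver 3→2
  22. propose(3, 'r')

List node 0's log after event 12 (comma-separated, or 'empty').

step 1 timeout(3): 3={cand,t=1,log=-}
step 2 deliver 3→2: 2={foll,t=1,log=-}
step 3 deliver 2→3: —
step 4 deliver 3→1: 1={foll,t=1,log=-}
step 5 deliver 1→3: 3={lead,t=1,log=-}
step 6 deliver 3→0: 0={foll,t=1,log=-}
step 7 deliver 0→3: —
step 8 propose(3,'z'): 3={lead,t=1,log=z}
step 9 deliver 3→2: 2={foll,t=1,log=z}
step 10 deliver 2→3: —
step 11 deliver 3→1: 1={foll,t=1,log=z}
step 12 deliver 1→3: —

empty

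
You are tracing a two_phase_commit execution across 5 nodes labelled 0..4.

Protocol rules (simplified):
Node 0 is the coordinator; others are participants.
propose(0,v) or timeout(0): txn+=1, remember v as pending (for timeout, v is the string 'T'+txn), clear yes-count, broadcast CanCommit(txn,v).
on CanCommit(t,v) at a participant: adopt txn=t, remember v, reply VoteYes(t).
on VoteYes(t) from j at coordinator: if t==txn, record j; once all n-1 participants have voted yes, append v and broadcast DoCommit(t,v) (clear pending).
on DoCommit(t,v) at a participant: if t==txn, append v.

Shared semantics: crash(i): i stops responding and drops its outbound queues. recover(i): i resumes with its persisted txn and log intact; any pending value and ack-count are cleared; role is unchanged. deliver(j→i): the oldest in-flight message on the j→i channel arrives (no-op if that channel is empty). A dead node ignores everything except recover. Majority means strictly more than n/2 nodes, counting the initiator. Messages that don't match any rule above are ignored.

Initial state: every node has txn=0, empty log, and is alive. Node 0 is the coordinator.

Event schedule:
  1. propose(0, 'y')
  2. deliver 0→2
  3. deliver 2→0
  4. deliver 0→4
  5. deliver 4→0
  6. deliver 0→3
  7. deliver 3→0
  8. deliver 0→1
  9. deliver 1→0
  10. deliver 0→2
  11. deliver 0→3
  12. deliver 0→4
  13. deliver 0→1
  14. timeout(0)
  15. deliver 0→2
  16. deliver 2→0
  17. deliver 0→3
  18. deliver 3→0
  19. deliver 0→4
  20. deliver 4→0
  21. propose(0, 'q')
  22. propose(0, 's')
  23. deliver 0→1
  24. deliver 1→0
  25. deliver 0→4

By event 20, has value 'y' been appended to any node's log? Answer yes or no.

step 1 propose(0,'y'): 0={coor,t=1,log=-}
step 2 deliver 0→2: 2={part,t=1,log=-}
step 3 deliver 2→0: —
step 4 deliver 0→4: 4={part,t=1,log=-}
step 5 deliver 4→0: —
step 6 deliver 0→3: 3={part,t=1,log=-}
step 7 deliver 3→0: —
step 8 deliver 0→1: 1={part,t=1,log=-}
step 9 deliver 1→0: 0={coor,t=1,log=y}
step 10 deliver 0→2: 2={part,t=1,log=y}
step 11 deliver 0→3: 3={part,t=1,log=y}
step 12 deliver 0→4: 4={part,t=1,log=y}
step 13 deliver 0→1: 1={part,t=1,log=y}
step 14 timeout(0): 0={coor,t=2,log=y}
step 15 deliver 0→2: 2={part,t=2,log=y}
step 16 deliver 2→0: —
step 17 deliver 0→3: 3={part,t=2,log=y}
step 18 deliver 3→0: —
step 19 deliver 0→4: 4={part,t=2,log=y}
step 20 deliver 4→0: —

yes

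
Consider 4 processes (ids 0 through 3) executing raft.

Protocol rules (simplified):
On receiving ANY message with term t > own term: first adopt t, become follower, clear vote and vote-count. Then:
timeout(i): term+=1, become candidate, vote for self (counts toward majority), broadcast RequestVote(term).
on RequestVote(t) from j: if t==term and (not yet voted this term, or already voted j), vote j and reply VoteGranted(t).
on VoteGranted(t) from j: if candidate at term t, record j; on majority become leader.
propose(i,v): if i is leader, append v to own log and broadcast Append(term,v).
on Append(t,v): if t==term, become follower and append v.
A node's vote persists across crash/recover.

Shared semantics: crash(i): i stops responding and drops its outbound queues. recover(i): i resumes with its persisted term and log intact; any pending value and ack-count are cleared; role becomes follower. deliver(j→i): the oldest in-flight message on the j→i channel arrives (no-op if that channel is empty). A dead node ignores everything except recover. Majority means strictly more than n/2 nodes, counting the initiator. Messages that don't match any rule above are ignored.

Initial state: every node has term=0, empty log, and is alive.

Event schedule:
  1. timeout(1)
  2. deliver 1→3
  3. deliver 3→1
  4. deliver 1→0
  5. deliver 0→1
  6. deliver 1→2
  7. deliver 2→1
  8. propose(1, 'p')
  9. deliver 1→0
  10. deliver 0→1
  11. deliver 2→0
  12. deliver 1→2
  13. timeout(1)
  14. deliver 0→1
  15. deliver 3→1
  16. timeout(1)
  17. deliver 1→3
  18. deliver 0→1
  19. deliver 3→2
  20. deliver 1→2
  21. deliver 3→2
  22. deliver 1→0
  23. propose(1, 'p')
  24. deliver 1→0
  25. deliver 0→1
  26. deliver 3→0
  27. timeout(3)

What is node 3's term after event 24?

e1 timeout(1): 1[cand,t=1,-]
e2 deliver 1→3: 3[foll,t=1,-]
e3 deliver 3→1: ·
e4 deliver 1→0: 0[foll,t=1,-]
e5 deliver 0→1: 1[lead,t=1,-]
e6 deliver 1→2: 2[foll,t=1,-]
e7 deliver 2→1: ·
e8 propose(1,'p'): 1[lead,t=1,p]
e9 deliver 1→0: 0[foll,t=1,p]
e10 deliver 0→1: ·
e11 deliver 2→0: ·
e12 deliver 1→2: 2[foll,t=1,p]
e13 timeout(1): 1[cand,t=2,p]
e14 deliver 0→1: ·
e15 deliver 3→1: ·
e16 timeout(1): 1[cand,t=3,p]
e17 deliver 1→3: 3[foll,t=1,p]
e18 deliver 0→1: ·
e19 deliver 3→2: ·
e20 deliver 1→2: 2[foll,t=2,p]
e21 deliver 3→2: ·
e22 deliver 1→0: 0[foll,t=2,p]
e23 propose(1,'p'): ·
e24 deliver 1→0: 0[foll,t=3,p]

1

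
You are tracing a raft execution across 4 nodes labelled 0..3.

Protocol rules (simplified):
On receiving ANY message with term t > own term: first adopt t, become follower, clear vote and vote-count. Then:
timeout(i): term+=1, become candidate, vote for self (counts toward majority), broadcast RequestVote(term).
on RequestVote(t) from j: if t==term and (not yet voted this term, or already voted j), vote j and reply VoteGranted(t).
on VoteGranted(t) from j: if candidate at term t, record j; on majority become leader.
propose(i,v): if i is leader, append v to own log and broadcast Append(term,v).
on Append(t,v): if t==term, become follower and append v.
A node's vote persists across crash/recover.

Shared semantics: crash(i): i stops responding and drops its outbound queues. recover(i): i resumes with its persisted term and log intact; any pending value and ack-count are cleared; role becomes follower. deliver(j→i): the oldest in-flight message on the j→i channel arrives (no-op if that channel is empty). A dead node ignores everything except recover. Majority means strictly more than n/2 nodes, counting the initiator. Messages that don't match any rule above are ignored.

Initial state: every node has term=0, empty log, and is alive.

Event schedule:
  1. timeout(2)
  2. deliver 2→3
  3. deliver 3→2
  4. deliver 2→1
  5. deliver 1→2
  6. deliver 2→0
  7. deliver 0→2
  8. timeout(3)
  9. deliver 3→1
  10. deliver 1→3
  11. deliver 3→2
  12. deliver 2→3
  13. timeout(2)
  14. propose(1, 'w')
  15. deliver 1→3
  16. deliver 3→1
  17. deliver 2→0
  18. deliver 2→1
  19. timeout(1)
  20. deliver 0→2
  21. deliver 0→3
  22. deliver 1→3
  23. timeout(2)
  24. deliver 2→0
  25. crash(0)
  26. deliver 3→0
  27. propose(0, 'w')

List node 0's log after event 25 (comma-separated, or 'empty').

e1 timeout(2): 2[cand,t=1,-]
e2 deliver 2→3: 3[foll,t=1,-]
e3 deliver 3→2: ·
e4 deliver 2→1: 1[foll,t=1,-]
e5 deliver 1→2: 2[lead,t=1,-]
e6 deliver 2→0: 0[foll,t=1,-]
e7 deliver 0→2: ·
e8 timeout(3): 3[cand,t=2,-]
e9 deliver 3→1: 1[foll,t=2,-]
e10 deliver 1→3: ·
e11 deliver 3→2: 2[foll,t=2,-]
e12 deliver 2→3: 3[lead,t=2,-]
e13 timeout(2): 2[cand,t=3,-]
e14 propose(1,'w'): ·
e15 deliver 1→3: ·
e16 deliver 3→1: ·
e17 deliver 2→0: 0[foll,t=3,-]
e18 deliver 2→1: 1[foll,t=3,-]
e19 timeout(1): 1[cand,t=4,-]
e20 deliver 0→2: ·
e21 deliver 0→3: ·
e22 deliver 1→3: 3[foll,t=4,-]
e23 timeout(2): 2[cand,t=4,-]
e24 deliver 2→0: 0[foll,t=4,-]
e25 crash(0): 0[✗foll,t=4,-]

empty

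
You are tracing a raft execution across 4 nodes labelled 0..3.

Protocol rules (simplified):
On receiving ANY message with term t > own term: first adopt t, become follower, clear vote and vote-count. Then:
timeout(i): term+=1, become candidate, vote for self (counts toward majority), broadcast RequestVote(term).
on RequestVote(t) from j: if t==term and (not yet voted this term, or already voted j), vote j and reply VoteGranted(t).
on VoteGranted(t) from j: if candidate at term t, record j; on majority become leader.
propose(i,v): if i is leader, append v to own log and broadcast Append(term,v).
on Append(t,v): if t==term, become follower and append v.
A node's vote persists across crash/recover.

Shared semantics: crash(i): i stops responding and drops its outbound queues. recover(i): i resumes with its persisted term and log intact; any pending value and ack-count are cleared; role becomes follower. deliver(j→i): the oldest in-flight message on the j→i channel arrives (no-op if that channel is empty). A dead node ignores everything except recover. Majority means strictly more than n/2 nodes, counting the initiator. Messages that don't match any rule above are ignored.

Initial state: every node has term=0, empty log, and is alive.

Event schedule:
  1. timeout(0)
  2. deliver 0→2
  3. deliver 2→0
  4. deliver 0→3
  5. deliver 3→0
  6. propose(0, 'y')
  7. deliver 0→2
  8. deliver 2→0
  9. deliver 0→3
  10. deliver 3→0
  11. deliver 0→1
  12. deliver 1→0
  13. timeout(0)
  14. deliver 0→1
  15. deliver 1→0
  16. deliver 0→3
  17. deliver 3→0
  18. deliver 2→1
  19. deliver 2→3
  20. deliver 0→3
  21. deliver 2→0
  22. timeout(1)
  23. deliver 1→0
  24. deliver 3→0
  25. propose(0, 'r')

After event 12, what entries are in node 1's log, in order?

empty

after 1 — timeout(0): n0:cand/t1/[-]
after 2 — deliver 0→2: n2:foll/t1/[-]
after 3 — deliver 2→0: ·
after 4 — deliver 0→3: n3:foll/t1/[-]
after 5 — deliver 3→0: n0:lead/t1/[-]
after 6 — propose(0,'y'): n0:lead/t1/[y]
after 7 — deliver 0→2: n2:foll/t1/[y]
after 8 — deliver 2→0: ·
after 9 — deliver 0→3: n3:foll/t1/[y]
after 10 — deliver 3→0: ·
after 11 — deliver 0→1: n1:foll/t1/[-]
after 12 — deliver 1→0: ·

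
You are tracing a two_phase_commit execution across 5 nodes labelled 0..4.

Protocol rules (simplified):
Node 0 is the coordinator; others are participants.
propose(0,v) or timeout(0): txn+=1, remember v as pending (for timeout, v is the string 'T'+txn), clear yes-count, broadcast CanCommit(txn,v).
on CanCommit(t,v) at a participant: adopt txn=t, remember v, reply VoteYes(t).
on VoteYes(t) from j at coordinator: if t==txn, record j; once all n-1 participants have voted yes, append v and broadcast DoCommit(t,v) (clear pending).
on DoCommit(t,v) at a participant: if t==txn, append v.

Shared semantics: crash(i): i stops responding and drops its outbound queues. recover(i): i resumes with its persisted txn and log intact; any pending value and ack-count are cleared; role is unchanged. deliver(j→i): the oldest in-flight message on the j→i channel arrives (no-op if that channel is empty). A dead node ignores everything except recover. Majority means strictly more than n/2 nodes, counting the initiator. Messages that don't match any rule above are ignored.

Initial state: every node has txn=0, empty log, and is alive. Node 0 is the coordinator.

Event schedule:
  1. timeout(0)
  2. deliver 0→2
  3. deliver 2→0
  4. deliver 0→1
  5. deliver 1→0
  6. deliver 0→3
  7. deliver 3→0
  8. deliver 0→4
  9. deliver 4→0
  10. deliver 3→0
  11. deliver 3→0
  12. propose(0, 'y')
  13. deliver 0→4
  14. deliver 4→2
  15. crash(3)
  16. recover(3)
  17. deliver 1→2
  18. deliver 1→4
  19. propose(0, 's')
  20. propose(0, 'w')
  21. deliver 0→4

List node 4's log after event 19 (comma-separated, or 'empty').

[1] timeout(0) → N0(coor t1 [-])
[2] deliver 0→2 → N2(part t1 [-])
[3] deliver 2→0 → ∅
[4] deliver 0→1 → N1(part t1 [-])
[5] deliver 1→0 → ∅
[6] deliver 0→3 → N3(part t1 [-])
[7] deliver 3→0 → ∅
[8] deliver 0→4 → N4(part t1 [-])
[9] deliver 4→0 → N0(coor t1 [T1])
[10] deliver 3→0 → ∅
[11] deliver 3→0 → ∅
[12] propose(0,'y') → N0(coor t2 [T1])
[13] deliver 0→4 → N4(part t1 [T1])
[14] deliver 4→2 → ∅
[15] crash(3) → N3(✗part t1 [-])
[16] recover(3) → N3(part t1 [-])
[17] deliver 1→2 → ∅
[18] deliver 1→4 → ∅
[19] propose(0,'s') → N0(coor t3 [T1])

T1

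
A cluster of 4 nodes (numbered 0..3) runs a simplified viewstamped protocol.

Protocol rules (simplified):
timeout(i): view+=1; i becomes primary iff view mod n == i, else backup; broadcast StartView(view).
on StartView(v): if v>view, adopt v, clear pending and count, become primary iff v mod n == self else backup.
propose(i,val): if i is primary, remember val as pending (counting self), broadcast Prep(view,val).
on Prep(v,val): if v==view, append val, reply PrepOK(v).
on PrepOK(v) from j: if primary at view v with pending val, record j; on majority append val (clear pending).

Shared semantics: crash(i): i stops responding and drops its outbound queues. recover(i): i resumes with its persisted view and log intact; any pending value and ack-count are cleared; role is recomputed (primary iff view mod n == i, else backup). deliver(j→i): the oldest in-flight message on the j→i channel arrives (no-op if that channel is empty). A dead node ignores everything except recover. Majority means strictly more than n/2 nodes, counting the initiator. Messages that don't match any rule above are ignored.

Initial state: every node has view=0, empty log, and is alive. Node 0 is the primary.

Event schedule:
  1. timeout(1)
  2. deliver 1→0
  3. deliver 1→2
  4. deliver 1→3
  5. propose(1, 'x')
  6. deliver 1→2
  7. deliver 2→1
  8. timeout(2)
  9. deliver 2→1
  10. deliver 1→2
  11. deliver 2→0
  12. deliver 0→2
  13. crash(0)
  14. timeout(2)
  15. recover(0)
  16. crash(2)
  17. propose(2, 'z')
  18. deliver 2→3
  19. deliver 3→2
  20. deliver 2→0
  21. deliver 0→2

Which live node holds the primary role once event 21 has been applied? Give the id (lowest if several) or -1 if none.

1. timeout(1):  <1:prim v1 ->
2. deliver 1→0:  <0:back v1 ->
3. deliver 1→2:  <2:back v1 ->
4. deliver 1→3:  <3:back v1 ->
5. propose(1,'x'):  nop
6. deliver 1→2:  <2:back v1 x>
7. deliver 2→1:  nop
8. timeout(2):  <2:prim v2 x>
9. deliver 2→1:  <1:back v2 ->
10. deliver 1→2:  nop
11. deliver 2→0:  <0:back v2 ->
12. deliver 0→2:  nop
13. crash(0):  <0:✗back v2 ->
14. timeout(2):  <2:back v3 x>
15. recover(0):  <0:back v2 ->
16. crash(2):  <2:✗back v3 x>
17. propose(2,'z'):  nop
18. deliver 2→3:  nop
19. deliver 3→2:  nop
20. deliver 2→0:  nop
21. deliver 0→2:  nop

-1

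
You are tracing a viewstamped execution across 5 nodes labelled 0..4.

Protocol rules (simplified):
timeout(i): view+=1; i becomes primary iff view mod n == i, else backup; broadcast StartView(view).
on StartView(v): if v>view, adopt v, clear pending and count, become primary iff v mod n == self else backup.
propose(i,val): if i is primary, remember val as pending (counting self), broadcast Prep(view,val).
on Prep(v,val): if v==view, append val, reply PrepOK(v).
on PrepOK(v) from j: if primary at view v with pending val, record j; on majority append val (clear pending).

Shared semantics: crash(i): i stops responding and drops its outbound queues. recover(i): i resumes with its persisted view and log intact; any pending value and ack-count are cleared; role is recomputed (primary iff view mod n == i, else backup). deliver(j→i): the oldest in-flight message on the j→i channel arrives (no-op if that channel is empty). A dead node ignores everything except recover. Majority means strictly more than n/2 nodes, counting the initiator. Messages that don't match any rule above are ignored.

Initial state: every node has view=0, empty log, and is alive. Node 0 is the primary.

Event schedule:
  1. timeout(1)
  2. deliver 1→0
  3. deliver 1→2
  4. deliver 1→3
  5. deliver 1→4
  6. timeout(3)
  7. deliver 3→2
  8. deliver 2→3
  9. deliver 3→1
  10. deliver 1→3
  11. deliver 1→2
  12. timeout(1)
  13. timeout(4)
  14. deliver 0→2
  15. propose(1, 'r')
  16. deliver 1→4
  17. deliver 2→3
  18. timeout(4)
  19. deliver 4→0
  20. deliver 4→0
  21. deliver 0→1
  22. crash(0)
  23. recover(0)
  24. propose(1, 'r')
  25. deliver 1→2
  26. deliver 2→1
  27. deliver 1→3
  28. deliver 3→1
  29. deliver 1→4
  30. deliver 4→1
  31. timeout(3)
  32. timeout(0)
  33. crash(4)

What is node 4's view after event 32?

4

1. timeout(1):  <1:prim v1 ->
2. deliver 1→0:  <0:back v1 ->
3. deliver 1→2:  <2:back v1 ->
4. deliver 1→3:  <3:back v1 ->
5. deliver 1→4:  <4:back v1 ->
6. timeout(3):  <3:back v2 ->
7. deliver 3→2:  <2:prim v2 ->
8. deliver 2→3:  nop
9. deliver 3→1:  <1:back v2 ->
10. deliver 1→3:  nop
11. deliver 1→2:  nop
12. timeout(1):  <1:back v3 ->
13. timeout(4):  <4:back v2 ->
14. deliver 0→2:  nop
15. propose(1,'r'):  nop
16. deliver 1→4:  <4:back v3 ->
17. deliver 2→3:  nop
18. timeout(4):  <4:prim v4 ->
19. deliver 4→0:  <0:back v2 ->
20. deliver 4→0:  <0:back v4 ->
21. deliver 0→1:  nop
22. crash(0):  <0:✗back v4 ->
23. recover(0):  <0:back v4 ->
24. propose(1,'r'):  nop
25. deliver 1→2:  <2:back v3 ->
26. deliver 2→1:  nop
27. deliver 1→3:  <3:prim v3 ->
28. deliver 3→1:  nop
29. deliver 1→4:  nop
30. deliver 4→1:  nop
31. timeout(3):  <3:back v4 ->
32. timeout(0):  <0:prim v5 ->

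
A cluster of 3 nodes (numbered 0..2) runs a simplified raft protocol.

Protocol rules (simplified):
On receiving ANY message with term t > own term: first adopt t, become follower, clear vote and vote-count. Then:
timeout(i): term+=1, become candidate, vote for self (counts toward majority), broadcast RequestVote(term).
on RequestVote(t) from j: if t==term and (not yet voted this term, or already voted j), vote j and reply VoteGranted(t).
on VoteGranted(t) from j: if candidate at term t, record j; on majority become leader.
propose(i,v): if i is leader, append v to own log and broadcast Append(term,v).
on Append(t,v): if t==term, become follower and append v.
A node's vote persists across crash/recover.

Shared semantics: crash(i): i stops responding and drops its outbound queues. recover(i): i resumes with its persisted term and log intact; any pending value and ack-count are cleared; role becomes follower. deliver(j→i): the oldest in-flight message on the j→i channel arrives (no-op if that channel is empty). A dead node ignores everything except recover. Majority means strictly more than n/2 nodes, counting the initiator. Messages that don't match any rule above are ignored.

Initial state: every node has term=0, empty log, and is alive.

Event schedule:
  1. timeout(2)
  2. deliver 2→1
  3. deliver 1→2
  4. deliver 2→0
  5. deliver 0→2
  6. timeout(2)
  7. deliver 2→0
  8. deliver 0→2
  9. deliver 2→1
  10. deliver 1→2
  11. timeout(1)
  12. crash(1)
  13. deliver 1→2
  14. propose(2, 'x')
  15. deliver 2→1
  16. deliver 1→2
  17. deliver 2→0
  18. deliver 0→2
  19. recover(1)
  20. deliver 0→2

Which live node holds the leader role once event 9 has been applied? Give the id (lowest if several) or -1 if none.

step 1 timeout(2): 2={cand,t=1,log=-}
step 2 deliver 2→1: 1={foll,t=1,log=-}
step 3 deliver 1→2: 2={lead,t=1,log=-}
step 4 deliver 2→0: 0={foll,t=1,log=-}
step 5 deliver 0→2: —
step 6 timeout(2): 2={cand,t=2,log=-}
step 7 deliver 2→0: 0={foll,t=2,log=-}
step 8 deliver 0→2: 2={lead,t=2,log=-}
step 9 deliver 2→1: 1={foll,t=2,log=-}

2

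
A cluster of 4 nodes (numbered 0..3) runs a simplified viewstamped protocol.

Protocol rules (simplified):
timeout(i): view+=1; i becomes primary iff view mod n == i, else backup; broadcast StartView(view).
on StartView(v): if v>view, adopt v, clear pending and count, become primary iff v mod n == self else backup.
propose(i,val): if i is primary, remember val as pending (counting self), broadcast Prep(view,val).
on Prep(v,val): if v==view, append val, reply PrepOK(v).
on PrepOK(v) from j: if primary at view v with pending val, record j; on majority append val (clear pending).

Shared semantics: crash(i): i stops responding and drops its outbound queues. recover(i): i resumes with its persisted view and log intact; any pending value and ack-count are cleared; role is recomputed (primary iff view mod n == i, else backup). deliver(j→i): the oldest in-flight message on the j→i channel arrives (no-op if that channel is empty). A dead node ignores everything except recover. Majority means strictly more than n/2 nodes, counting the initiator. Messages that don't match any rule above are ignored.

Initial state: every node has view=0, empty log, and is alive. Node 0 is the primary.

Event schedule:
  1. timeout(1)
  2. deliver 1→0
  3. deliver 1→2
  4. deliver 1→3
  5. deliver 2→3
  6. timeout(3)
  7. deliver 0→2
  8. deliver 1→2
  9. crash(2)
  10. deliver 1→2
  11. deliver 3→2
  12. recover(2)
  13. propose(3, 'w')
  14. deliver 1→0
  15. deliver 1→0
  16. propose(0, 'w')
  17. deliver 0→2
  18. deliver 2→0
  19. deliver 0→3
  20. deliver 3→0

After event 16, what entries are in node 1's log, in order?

[1] timeout(1) → N1(prim v1 [-])
[2] deliver 1→0 → N0(back v1 [-])
[3] deliver 1→2 → N2(back v1 [-])
[4] deliver 1→3 → N3(back v1 [-])
[5] deliver 2→3 → ∅
[6] timeout(3) → N3(back v2 [-])
[7] deliver 0→2 → ∅
[8] deliver 1→2 → ∅
[9] crash(2) → N2(✗back v1 [-])
[10] deliver 1→2 → ∅
[11] deliver 3→2 → ∅
[12] recover(2) → N2(back v1 [-])
[13] propose(3,'w') → ∅
[14] deliver 1→0 → ∅
[15] deliver 1→0 → ∅
[16] propose(0,'w') → ∅

empty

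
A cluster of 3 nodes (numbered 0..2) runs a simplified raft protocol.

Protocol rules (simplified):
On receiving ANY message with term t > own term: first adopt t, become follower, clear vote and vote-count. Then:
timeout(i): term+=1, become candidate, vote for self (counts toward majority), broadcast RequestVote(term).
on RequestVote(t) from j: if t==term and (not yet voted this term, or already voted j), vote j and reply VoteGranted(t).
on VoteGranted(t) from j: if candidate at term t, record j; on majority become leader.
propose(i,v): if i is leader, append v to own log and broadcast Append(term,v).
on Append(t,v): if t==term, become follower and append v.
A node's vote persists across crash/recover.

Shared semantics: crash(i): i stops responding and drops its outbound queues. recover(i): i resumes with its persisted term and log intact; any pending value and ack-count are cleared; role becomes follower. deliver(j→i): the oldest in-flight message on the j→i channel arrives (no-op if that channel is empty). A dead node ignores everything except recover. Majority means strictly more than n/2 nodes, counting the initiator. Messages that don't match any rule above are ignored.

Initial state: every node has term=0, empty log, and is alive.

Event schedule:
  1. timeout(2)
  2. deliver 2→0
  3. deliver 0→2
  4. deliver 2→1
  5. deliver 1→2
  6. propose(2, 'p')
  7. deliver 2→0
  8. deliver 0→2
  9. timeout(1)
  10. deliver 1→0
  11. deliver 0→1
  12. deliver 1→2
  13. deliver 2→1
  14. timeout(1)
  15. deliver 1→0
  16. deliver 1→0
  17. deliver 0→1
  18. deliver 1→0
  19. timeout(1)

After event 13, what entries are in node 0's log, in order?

e1 timeout(2): 2[cand,t=1,-]
e2 deliver 2→0: 0[foll,t=1,-]
e3 deliver 0→2: 2[lead,t=1,-]
e4 deliver 2→1: 1[foll,t=1,-]
e5 deliver 1→2: ·
e6 propose(2,'p'): 2[lead,t=1,p]
e7 deliver 2→0: 0[foll,t=1,p]
e8 deliver 0→2: ·
e9 timeout(1): 1[cand,t=2,-]
e10 deliver 1→0: 0[foll,t=2,p]
e11 deliver 0→1: 1[lead,t=2,-]
e12 deliver 1→2: 2[foll,t=2,p]
e13 deliver 2→1: ·

p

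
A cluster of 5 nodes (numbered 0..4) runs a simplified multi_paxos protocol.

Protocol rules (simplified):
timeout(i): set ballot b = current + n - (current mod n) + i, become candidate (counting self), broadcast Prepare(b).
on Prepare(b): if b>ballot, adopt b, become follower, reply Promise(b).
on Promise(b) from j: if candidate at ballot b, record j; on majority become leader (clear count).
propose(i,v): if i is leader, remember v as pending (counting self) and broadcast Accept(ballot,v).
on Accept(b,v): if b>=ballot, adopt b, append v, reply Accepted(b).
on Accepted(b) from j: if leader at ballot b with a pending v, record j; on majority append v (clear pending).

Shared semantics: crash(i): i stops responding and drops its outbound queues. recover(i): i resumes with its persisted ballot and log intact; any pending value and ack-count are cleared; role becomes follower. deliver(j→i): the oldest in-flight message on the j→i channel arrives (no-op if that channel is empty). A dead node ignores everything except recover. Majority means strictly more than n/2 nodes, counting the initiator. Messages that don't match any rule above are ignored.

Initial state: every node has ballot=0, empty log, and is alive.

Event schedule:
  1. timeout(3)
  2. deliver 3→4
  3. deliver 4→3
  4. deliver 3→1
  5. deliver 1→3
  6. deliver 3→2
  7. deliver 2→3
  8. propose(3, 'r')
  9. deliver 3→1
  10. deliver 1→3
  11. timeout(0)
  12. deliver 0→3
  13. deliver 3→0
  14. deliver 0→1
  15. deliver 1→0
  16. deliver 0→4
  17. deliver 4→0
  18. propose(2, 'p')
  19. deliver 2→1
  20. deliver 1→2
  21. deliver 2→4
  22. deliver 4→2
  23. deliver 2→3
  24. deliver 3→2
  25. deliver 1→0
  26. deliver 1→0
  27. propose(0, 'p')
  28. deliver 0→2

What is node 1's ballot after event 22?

8

e1 timeout(3): 3[cand,b=8,-]
e2 deliver 3→4: 4[foll,b=8,-]
e3 deliver 4→3: ·
e4 deliver 3→1: 1[foll,b=8,-]
e5 deliver 1→3: 3[lead,b=8,-]
e6 deliver 3→2: 2[foll,b=8,-]
e7 deliver 2→3: ·
e8 propose(3,'r'): ·
e9 deliver 3→1: 1[foll,b=8,r]
e10 deliver 1→3: ·
e11 timeout(0): 0[cand,b=5,-]
e12 deliver 0→3: ·
e13 deliver 3→0: 0[foll,b=8,-]
e14 deliver 0→1: ·
e15 deliver 1→0: ·
e16 deliver 0→4: ·
e17 deliver 4→0: ·
e18 propose(2,'p'): ·
e19 deliver 2→1: ·
e20 deliver 1→2: ·
e21 deliver 2→4: ·
e22 deliver 4→2: ·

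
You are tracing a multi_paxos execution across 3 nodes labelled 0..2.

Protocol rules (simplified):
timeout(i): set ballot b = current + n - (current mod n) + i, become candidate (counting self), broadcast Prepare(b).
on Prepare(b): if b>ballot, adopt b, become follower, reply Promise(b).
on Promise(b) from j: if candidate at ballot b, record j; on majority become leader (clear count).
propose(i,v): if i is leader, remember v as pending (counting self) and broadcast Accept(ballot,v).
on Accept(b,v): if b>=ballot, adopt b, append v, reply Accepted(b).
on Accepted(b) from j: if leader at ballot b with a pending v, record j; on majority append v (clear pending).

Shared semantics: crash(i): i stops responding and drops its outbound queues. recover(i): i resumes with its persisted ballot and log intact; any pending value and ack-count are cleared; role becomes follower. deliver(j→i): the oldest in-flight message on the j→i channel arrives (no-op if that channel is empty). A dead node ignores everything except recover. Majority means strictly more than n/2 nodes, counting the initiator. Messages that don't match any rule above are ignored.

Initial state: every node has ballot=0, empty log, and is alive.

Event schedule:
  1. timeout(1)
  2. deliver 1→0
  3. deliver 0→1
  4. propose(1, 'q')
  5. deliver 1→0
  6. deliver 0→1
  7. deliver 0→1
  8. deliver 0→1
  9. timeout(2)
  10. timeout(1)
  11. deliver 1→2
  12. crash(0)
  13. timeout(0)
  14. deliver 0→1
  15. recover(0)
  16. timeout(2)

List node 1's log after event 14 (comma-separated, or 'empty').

q

e1 timeout(1): 1[cand,b=4,-]
e2 deliver 1→0: 0[foll,b=4,-]
e3 deliver 0→1: 1[lead,b=4,-]
e4 propose(1,'q'): ·
e5 deliver 1→0: 0[foll,b=4,q]
e6 deliver 0→1: 1[lead,b=4,q]
e7 deliver 0→1: ·
e8 deliver 0→1: ·
e9 timeout(2): 2[cand,b=5,-]
e10 timeout(1): 1[cand,b=7,q]
e11 deliver 1→2: ·
e12 crash(0): 0[✗foll,b=4,q]
e13 timeout(0): ·
e14 deliver 0→1: ·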